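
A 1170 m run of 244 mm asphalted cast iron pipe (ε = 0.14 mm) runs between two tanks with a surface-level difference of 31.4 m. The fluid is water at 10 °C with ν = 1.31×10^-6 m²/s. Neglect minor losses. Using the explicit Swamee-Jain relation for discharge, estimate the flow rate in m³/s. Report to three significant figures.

Q ≈ 0.125 m³/s

Swamee-Jain (Type II): Q = -0.965·√(gD⁵h_f/L)·ln[ε/(3.7D) + √(3.17ν²L/(gD³h_f))]
√(gD⁵h_f/L) = √(9.81·0.244⁵·31.4/1170) = 0.01509
ε/(3.7D) = 1.55×10^-4; √(3.17ν²L/(gD³h_f)) = 3.77×10^-5
Q = -0.965·0.01509·ln(1.928×10^-4) = 0.1246 m³/s
Check: V = 2.66 m/s, Re = 4.96×10^5, f = 0.01823, h_f = 31.6 m ≈ 31.4 m ✓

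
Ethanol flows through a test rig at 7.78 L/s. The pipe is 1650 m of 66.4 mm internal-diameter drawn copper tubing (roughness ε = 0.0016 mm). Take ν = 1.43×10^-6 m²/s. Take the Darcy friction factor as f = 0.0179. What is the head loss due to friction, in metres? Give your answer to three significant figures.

V = 4Q/(πD²) = 4·0.00778/(π·0.0664²) = 2.247 m/s
h_f = f(L/D)V²/(2g) = 0.01790·(1650/0.0664)·2.247²/(2·9.81) = 114.4 m

h_f ≈ 114 m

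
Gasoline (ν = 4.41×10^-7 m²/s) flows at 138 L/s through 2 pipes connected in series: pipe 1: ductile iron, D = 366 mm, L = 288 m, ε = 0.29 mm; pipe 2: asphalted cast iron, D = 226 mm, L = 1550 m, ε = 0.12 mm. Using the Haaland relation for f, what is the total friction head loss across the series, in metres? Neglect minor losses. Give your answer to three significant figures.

H ≈ 72.5 m

Pipe 1: V = 1.312 m/s, Re = 1.09×10^6, ε/D = 7.92×10^-4, f = 0.01890, h_1 = f(L/D)V²/2g = 1.304 m
Pipe 2: V = 3.440 m/s, Re = 1.76×10^6, ε/D = 5.31×10^-4, f = 0.01720, h_2 = f(L/D)V²/2g = 71.17 m
Series → Q common, losses add: H = Σh = 72.47 m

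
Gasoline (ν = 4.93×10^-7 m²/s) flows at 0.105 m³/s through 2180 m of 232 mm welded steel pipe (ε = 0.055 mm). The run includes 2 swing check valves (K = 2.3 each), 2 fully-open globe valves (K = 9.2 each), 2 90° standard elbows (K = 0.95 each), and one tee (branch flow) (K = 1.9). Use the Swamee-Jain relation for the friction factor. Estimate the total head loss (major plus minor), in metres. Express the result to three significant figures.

H_L ≈ 52.9 m

V = 4Q/(πD²) = 2.484 m/s; V²/2g = 0.3144 m
Re = 1.17×10^6, ε/D = 2.37×10^-4 → f = 0.01505 (Swamee-Jain)
Major: h_f = f(L/D)·V²/2g = 0.01505·9397·0.3144 = 44.46 m
Minor: ΣK = 26.8; h_m = ΣK·V²/2g = 8.427 m
Total H_L = 44.46 + 8.427 = 52.89 m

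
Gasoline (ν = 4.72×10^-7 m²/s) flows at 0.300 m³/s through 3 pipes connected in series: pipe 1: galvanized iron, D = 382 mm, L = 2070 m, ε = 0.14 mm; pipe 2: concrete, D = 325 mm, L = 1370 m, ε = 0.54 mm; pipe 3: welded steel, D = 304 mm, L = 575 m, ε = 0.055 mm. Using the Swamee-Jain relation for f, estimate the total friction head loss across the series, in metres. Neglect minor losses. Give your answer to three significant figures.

H ≈ 116 m

Pipe 1: V = 2.618 m/s, Re = 2.12×10^6, ε/D = 3.66×10^-4, f = 0.01598, h_1 = f(L/D)V²/2g = 30.23 m
Pipe 2: V = 3.616 m/s, Re = 2.49×10^6, ε/D = 0.00166, f = 0.02244, h_2 = f(L/D)V²/2g = 63.04 m
Pipe 3: V = 4.133 m/s, Re = 2.66×10^6, ε/D = 1.81×10^-4, f = 0.01395, h_3 = f(L/D)V²/2g = 22.97 m
Series → Q common, losses add: H = Σh = 116.2 m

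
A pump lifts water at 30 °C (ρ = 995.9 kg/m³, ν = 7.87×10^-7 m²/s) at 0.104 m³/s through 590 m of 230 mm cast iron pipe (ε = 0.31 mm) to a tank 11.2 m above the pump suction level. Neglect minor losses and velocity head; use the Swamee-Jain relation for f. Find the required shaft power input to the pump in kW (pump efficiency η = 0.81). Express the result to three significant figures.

P_shaft ≈ 36.2 kW

V = 4Q/(πD²) = 2.503 m/s; Re = 7.32×10^5; ε/D = 0.00135; f = 0.02158
h_f = f(L/D)V²/2g = 17.68 m
Total head H = z + h_f = 11.2 + 17.68 = 28.88 m
P_hyd = ρgQH = 995.9·9.81·0.104·28.88 = 29.34 kW
P_shaft = P_hyd/η = 29.34/0.81 = 36.22 kW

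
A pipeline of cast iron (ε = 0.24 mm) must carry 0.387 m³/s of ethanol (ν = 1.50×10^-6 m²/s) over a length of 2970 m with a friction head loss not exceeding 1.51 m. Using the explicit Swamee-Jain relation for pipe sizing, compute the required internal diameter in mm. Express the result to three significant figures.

D ≈ 846 mm

Swamee-Jain (Type III): D = 0.66·[ε^1.25·(LQ²/(gh_f))^4.75 + ν·Q^9.4·(L/(gh_f))^5.2]^0.04
LQ²/(gh_f) = 30.03; L/(gh_f) = 200.5
Term 1 = ε^1.25·(…)^4.75 = 312; Term 2 = ν·Q^9.4·(…)^5.2 = 187
D = 0.66·(312 + 187)^0.04 = 0.8462 m = 846 mm
Check: V = 0.688 m/s, Re = 3.88×10^5, f = 0.01656, h_f = 1.40 m ≈ 1.51 m ✓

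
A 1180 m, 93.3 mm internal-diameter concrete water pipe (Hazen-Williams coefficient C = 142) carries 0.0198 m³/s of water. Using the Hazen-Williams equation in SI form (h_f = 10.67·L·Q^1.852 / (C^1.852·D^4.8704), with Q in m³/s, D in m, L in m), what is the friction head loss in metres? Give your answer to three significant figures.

h_f ≈ 94.7 m

h_f = 10.67·1180·0.0198^1.852 / (142^1.852·0.0933^4.8704) = 94.74 m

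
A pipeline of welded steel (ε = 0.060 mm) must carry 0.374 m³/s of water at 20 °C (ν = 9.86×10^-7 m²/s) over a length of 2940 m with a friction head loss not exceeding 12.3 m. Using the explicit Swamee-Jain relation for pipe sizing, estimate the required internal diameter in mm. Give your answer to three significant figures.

Swamee-Jain (Type III): D = 0.66·[ε^1.25·(LQ²/(gh_f))^4.75 + ν·Q^9.4·(L/(gh_f))^5.2]^0.04
LQ²/(gh_f) = 3.408; L/(gh_f) = 24.37
Term 1 = ε^1.25·(…)^4.75 = 0.00179; Term 2 = ν·Q^9.4·(…)^5.2 = 0.00155
D = 0.66·(0.00179 + 0.00155)^0.04 = 0.5254 m = 525 mm
Check: V = 1.73 m/s, Re = 9.19×10^5, f = 0.01380, h_f = 11.7 m ≈ 12.3 m ✓

D ≈ 525 mm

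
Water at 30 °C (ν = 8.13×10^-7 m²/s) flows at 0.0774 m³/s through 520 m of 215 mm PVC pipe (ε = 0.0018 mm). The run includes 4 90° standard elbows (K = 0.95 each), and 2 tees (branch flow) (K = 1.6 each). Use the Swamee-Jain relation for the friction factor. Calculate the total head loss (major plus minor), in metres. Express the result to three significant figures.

H_L ≈ 8.88 m

V = 4Q/(πD²) = 2.132 m/s; V²/2g = 0.2317 m
Re = 5.64×10^5, ε/D = 8.37×10^-6 → f = 0.01296 (Swamee-Jain)
Major: h_f = f(L/D)·V²/2g = 0.01296·2419·0.2317 = 7.261 m
Minor: ΣK = 7.00; h_m = ΣK·V²/2g = 1.622 m
Total H_L = 7.261 + 1.622 = 8.883 m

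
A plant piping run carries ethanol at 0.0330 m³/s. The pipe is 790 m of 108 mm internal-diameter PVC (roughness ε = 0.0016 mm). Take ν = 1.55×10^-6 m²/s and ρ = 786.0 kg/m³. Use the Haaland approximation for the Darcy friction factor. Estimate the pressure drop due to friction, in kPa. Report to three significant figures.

V = 4Q/(πD²) = 4·0.0330/(π·0.108²) = 3.602 m/s
Re = VD/ν = 3.602·0.108/1.55×10^-6 = 2.51×10^5 → turbulent
ε/D = 0.0016/108 = 1.48×10^-5
Haaland: f = 0.01494
h_f = f(L/D)V²/(2g) = 0.01494·(790/0.108)·3.602²/(2·9.81) = 72.28 m
Δp = ρg·h_f = 786.0·9.81·72.28 = 557.4 kPa

Δp ≈ 557 kPa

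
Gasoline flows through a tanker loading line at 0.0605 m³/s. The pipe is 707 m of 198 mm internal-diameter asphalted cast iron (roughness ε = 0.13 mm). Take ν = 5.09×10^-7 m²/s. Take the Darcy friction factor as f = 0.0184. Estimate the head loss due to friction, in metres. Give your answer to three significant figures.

V = 4Q/(πD²) = 4·0.0605/(π·0.198²) = 1.965 m/s
h_f = f(L/D)V²/(2g) = 0.01840·(707/0.198)·1.965²/(2·9.81) = 12.93 m

h_f ≈ 12.9 m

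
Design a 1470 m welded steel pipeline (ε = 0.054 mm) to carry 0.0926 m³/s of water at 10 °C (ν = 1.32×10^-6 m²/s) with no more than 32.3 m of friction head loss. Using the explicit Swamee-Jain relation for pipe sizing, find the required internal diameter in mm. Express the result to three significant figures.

D ≈ 224 mm

Swamee-Jain (Type III): D = 0.66·[ε^1.25·(LQ²/(gh_f))^4.75 + ν·Q^9.4·(L/(gh_f))^5.2]^0.04
LQ²/(gh_f) = 0.03978; L/(gh_f) = 4.639
Term 1 = ε^1.25·(…)^4.75 = 1.03×10^-12; Term 2 = ν·Q^9.4·(…)^5.2 = 7.45×10^-13
D = 0.66·(1.03×10^-12 + 7.45×10^-13)^0.04 = 0.2236 m = 224 mm
Check: V = 2.36 m/s, Re = 3.99×10^5, f = 0.01619, h_f = 30.1 m ≈ 32.3 m ✓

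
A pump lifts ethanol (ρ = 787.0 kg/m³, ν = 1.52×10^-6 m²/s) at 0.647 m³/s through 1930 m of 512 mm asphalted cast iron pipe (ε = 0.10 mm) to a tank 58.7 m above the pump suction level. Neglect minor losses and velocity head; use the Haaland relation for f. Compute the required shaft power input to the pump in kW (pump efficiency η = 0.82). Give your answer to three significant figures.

V = 4Q/(πD²) = 3.142 m/s; Re = 1.06×10^6; ε/D = 1.95×10^-4; f = 0.01450
h_f = f(L/D)V²/2g = 27.52 m
Total head H = z + h_f = 58.7 + 27.52 = 86.22 m
P_hyd = ρgQH = 787.0·9.81·0.647·86.22 = 430.7 kW
P_shaft = P_hyd/η = 430.7/0.82 = 525.2 kW

P_shaft ≈ 525 kW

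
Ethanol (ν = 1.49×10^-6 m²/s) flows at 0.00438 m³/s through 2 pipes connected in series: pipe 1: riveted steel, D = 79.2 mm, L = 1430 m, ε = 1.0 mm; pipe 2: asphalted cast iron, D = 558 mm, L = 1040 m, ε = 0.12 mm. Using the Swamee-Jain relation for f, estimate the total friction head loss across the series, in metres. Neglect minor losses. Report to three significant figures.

Pipe 1: V = 0.8891 m/s, Re = 4.73×10^4, ε/D = 0.0126, f = 0.04255, h_1 = f(L/D)V²/2g = 30.95 m
Pipe 2: V = 0.01791 m/s, Re = 6710, ε/D = 2.15×10^-4, f = 0.03499, h_2 = f(L/D)V²/2g = 0.001066 m
Series → Q common, losses add: H = Σh = 30.96 m

H ≈ 31.0 m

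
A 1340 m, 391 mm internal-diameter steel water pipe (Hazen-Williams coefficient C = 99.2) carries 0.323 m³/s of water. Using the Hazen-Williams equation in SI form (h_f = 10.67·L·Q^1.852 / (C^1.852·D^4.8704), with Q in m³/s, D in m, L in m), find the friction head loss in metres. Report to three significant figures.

h_f = 10.67·1340·0.323^1.852 / (99.2^1.852·0.391^4.8704) = 34.28 m

h_f ≈ 34.3 m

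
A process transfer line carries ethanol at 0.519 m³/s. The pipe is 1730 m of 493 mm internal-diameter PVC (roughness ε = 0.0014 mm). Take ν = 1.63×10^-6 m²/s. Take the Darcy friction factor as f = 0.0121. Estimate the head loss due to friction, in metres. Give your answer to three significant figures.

V = 4Q/(πD²) = 4·0.519/(π·0.493²) = 2.719 m/s
h_f = f(L/D)V²/(2g) = 0.01210·(1730/0.493)·2.719²/(2·9.81) = 16.00 m

h_f ≈ 16.0 m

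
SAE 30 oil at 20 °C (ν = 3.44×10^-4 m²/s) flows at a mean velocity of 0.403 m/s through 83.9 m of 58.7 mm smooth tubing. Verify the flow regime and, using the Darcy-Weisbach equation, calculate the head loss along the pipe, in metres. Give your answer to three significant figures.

Re = VD/ν = 0.403·0.05870/3.44×10^-4 = 68.8 → laminar (Re < 2300)
f = 64/Re = 0.9307
h_f = f(L/D)V²/(2g) = 0.9307·(83.9/0.05870)·0.403²/(2·9.81) = 11.01 m

h_f ≈ 11.0 m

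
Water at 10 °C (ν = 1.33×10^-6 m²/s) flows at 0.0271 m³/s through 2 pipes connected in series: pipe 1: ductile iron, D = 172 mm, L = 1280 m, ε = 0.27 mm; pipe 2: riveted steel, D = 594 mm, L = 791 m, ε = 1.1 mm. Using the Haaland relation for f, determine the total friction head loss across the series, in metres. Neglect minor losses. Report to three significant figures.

Pipe 1: V = 1.166 m/s, Re = 1.51×10^5, ε/D = 0.00157, f = 0.02323, h_1 = f(L/D)V²/2g = 11.98 m
Pipe 2: V = 0.09779 m/s, Re = 4.37×10^4, ε/D = 0.00185, f = 0.02629, h_2 = f(L/D)V²/2g = 0.01707 m
Series → Q common, losses add: H = Σh = 12.00 m

H ≈ 12.0 m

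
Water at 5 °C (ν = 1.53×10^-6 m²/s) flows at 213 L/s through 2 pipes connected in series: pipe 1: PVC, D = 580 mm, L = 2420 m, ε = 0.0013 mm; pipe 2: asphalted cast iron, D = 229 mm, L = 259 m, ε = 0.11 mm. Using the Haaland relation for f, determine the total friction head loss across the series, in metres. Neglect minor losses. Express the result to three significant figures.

H ≈ 28.4 m

Pipe 1: V = 0.8062 m/s, Re = 3.06×10^5, ε/D = 2.24×10^-6, f = 0.01431, h_1 = f(L/D)V²/2g = 1.978 m
Pipe 2: V = 5.172 m/s, Re = 7.74×10^5, ε/D = 4.80×10^-4, f = 0.01716, h_2 = f(L/D)V²/2g = 26.46 m
Series → Q common, losses add: H = Σh = 28.44 m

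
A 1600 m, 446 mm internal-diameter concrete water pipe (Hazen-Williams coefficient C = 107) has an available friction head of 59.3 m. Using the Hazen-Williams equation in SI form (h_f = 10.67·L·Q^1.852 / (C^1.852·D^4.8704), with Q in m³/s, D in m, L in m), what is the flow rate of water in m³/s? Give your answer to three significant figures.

Rearranging: Q = [h_f·C^1.852·D^4.8704 / (10.67·L)]^(1/1.852)
Q = [59.3·107^1.852·0.446^4.8704 / (10.67·1600)]^0.540 = 0.6016 m³/s

Q ≈ 0.602 m³/s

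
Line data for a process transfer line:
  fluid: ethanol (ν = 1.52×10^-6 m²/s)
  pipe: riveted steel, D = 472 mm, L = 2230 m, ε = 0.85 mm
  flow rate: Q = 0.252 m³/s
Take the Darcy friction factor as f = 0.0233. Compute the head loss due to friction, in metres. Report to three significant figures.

h_f ≈ 11.6 m

V = 4Q/(πD²) = 4·0.252/(π·0.472²) = 1.440 m/s
h_f = f(L/D)V²/(2g) = 0.02330·(2230/0.472)·1.440²/(2·9.81) = 11.64 m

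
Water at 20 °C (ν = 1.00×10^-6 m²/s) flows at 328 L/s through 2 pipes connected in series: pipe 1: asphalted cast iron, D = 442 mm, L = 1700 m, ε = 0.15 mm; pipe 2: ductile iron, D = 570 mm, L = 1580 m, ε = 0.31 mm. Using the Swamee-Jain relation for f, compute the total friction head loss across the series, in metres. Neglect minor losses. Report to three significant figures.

H ≈ 18.6 m

Pipe 1: V = 2.138 m/s, Re = 9.45×10^5, ε/D = 3.39×10^-4, f = 0.01613, h_1 = f(L/D)V²/2g = 14.45 m
Pipe 2: V = 1.285 m/s, Re = 7.33×10^5, ε/D = 5.44×10^-4, f = 0.01776, h_2 = f(L/D)V²/2g = 4.147 m
Series → Q common, losses add: H = Σh = 18.60 m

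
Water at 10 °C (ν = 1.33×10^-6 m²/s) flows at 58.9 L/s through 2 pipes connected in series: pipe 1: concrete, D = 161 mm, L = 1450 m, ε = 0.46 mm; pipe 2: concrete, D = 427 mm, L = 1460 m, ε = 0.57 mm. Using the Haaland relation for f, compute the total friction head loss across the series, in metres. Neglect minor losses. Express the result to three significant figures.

Pipe 1: V = 2.893 m/s, Re = 3.50×10^5, ε/D = 0.00286, f = 0.02622, h_1 = f(L/D)V²/2g = 100.7 m
Pipe 2: V = 0.4113 m/s, Re = 1.32×10^5, ε/D = 0.00133, f = 0.02264, h_2 = f(L/D)V²/2g = 0.6675 m
Series → Q common, losses add: H = Σh = 101.4 m

H ≈ 101 m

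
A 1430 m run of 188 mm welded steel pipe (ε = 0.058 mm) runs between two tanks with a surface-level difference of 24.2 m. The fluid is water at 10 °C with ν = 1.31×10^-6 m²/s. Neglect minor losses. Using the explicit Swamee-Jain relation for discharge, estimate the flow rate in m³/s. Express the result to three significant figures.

Swamee-Jain (Type II): Q = -0.965·√(gD⁵h_f/L)·ln[ε/(3.7D) + √(3.17ν²L/(gD³h_f))]
√(gD⁵h_f/L) = √(9.81·0.188⁵·24.2/1430) = 0.006244
ε/(3.7D) = 8.34×10^-5; √(3.17ν²L/(gD³h_f)) = 7.02×10^-5
Q = -0.965·0.006244·ln(1.536×10^-4) = 0.05291 m³/s
Check: V = 1.91 m/s, Re = 2.74×10^5, f = 0.01727, h_f = 24.3 m ≈ 24.2 m ✓

Q ≈ 0.0529 m³/s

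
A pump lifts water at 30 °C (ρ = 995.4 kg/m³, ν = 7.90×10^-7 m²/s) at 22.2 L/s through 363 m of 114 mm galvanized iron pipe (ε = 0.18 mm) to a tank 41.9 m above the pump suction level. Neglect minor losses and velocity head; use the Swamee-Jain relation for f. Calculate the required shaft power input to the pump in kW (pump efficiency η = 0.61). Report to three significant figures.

V = 4Q/(πD²) = 2.175 m/s; Re = 3.14×10^5; ε/D = 0.00158; f = 0.02284
h_f = f(L/D)V²/2g = 17.54 m
Total head H = z + h_f = 41.9 + 17.54 = 59.44 m
P_hyd = ρgQH = 995.4·9.81·0.0222·59.44 = 12.88 kW
P_shaft = P_hyd/η = 12.88/0.61 = 21.12 kW

P_shaft ≈ 21.1 kW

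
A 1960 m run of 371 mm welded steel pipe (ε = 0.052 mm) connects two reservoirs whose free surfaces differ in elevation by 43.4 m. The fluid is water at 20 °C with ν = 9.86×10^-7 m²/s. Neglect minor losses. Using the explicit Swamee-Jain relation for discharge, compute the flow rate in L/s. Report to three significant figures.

Swamee-Jain (Type II): Q = -0.965·√(gD⁵h_f/L)·ln[ε/(3.7D) + √(3.17ν²L/(gD³h_f))]
√(gD⁵h_f/L) = √(9.81·0.371⁵·43.4/1960) = 0.03907
ε/(3.7D) = 3.79×10^-5; √(3.17ν²L/(gD³h_f)) = 1.67×10^-5
Q = -0.965·0.03907·ln(5.455×10^-5) = 0.3701 m³/s
Check: V = 3.42 m/s, Re = 1.29×10^6, f = 0.01383, h_f = 43.7 m ≈ 43.4 m ✓

Q ≈ 370 L/s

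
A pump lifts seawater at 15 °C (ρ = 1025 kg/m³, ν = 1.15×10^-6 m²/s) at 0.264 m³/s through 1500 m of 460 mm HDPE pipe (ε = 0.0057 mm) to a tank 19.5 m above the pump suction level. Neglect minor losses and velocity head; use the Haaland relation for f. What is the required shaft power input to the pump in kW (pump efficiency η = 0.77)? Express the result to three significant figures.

P_shaft ≈ 85.6 kW

V = 4Q/(πD²) = 1.589 m/s; Re = 6.35×10^5; ε/D = 1.24×10^-5; f = 0.01269
h_f = f(L/D)V²/2g = 5.322 m
Total head H = z + h_f = 19.5 + 5.322 = 24.82 m
P_hyd = ρgQH = 1025·9.81·0.264·24.82 = 65.89 kW
P_shaft = P_hyd/η = 65.89/0.77 = 85.57 kW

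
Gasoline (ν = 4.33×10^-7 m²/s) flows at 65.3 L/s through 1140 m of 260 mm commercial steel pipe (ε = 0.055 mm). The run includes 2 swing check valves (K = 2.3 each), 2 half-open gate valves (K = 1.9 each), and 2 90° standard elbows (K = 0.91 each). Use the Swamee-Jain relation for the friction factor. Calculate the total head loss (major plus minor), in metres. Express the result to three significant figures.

V = 4Q/(πD²) = 1.230 m/s; V²/2g = 0.07710 m
Re = 7.39×10^5, ε/D = 2.12×10^-4 → f = 0.01517 (Swamee-Jain)
Major: h_f = f(L/D)·V²/2g = 0.01517·4385·0.07710 = 5.128 m
Minor: ΣK = 10.2; h_m = ΣK·V²/2g = 0.7880 m
Total H_L = 5.128 + 0.7880 = 5.916 m

H_L ≈ 5.92 m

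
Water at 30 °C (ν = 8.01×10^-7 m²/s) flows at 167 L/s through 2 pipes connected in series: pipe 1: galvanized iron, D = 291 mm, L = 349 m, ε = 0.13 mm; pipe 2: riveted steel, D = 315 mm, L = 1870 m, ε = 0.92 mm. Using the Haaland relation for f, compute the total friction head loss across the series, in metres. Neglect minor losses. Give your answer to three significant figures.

H ≈ 42.9 m

Pipe 1: V = 2.511 m/s, Re = 9.12×10^5, ε/D = 4.47×10^-4, f = 0.01684, h_1 = f(L/D)V²/2g = 6.490 m
Pipe 2: V = 2.143 m/s, Re = 8.43×10^5, ε/D = 0.00292, f = 0.02617, h_2 = f(L/D)V²/2g = 36.36 m
Series → Q common, losses add: H = Σh = 42.85 m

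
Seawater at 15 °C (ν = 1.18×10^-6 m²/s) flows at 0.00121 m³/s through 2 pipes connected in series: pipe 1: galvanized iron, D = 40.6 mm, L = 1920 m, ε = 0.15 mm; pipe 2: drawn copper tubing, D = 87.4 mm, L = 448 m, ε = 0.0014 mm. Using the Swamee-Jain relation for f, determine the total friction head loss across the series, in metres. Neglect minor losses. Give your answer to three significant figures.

Pipe 1: V = 0.9346 m/s, Re = 3.22×10^4, ε/D = 0.00369, f = 0.03137, h_1 = f(L/D)V²/2g = 66.04 m
Pipe 2: V = 0.2017 m/s, Re = 1.49×10^4, ε/D = 1.60×10^-5, f = 0.02785, h_2 = f(L/D)V²/2g = 0.2960 m
Series → Q common, losses add: H = Σh = 66.34 m

H ≈ 66.3 m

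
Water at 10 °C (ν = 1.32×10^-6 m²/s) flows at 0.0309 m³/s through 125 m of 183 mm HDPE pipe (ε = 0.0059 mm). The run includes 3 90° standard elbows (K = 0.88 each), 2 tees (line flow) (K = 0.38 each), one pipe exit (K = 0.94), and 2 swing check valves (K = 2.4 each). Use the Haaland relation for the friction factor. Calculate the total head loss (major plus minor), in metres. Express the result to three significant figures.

V = 4Q/(πD²) = 1.175 m/s; V²/2g = 0.07035 m
Re = 1.63×10^5, ε/D = 3.22×10^-5 → f = 0.01632 (Haaland)
Major: h_f = f(L/D)·V²/2g = 0.01632·683.1·0.07035 = 0.7841 m
Minor: ΣK = 9.14; h_m = ΣK·V²/2g = 0.6430 m
Total H_L = 0.7841 + 0.6430 = 1.427 m

H_L ≈ 1.43 m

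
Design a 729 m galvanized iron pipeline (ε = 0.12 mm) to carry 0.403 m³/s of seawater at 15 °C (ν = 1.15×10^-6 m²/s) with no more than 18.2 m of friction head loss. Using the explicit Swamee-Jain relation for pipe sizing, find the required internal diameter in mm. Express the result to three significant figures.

D ≈ 391 mm

Swamee-Jain (Type III): D = 0.66·[ε^1.25·(LQ²/(gh_f))^4.75 + ν·Q^9.4·(L/(gh_f))^5.2]^0.04
LQ²/(gh_f) = 0.6631; L/(gh_f) = 4.083
Term 1 = ε^1.25·(…)^4.75 = 1.78×10^-6; Term 2 = ν·Q^9.4·(…)^5.2 = 3.37×10^-7
D = 0.66·(1.78×10^-6 + 3.37×10^-7)^0.04 = 0.3914 m = 391 mm
Check: V = 3.35 m/s, Re = 1.14×10^6, f = 0.01573, h_f = 16.8 m ≈ 18.2 m ✓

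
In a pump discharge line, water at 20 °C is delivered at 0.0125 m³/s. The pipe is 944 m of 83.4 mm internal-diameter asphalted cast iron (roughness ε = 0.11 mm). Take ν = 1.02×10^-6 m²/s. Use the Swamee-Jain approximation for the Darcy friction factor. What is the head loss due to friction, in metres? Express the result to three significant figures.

V = 4Q/(πD²) = 4·0.0125/(π·0.0834²) = 2.288 m/s
Re = VD/ν = 2.288·0.0834/1.02×10^-6 = 1.87×10^5 → turbulent
ε/D = 0.11/83.4 = 0.00132
Swamee-Jain: f = 0.02244
h_f = f(L/D)V²/(2g) = 0.02244·(944/0.0834)·2.288²/(2·9.81) = 67.79 m

h_f ≈ 67.8 m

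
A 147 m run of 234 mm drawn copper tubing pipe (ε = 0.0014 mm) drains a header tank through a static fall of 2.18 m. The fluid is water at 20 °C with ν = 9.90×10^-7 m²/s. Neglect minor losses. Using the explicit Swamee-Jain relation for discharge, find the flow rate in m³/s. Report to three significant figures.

Q ≈ 0.0981 m³/s

Swamee-Jain (Type II): Q = -0.965·√(gD⁵h_f/L)·ln[ε/(3.7D) + √(3.17ν²L/(gD³h_f))]
√(gD⁵h_f/L) = √(9.81·0.234⁵·2.18/147) = 0.01010
ε/(3.7D) = 1.62×10^-6; √(3.17ν²L/(gD³h_f)) = 4.08×10^-5
Q = -0.965·0.01010·ln(4.244×10^-5) = 0.09815 m³/s
Check: V = 2.28 m/s, Re = 5.39×10^5, f = 0.01302, h_f = 2.17 m ≈ 2.18 m ✓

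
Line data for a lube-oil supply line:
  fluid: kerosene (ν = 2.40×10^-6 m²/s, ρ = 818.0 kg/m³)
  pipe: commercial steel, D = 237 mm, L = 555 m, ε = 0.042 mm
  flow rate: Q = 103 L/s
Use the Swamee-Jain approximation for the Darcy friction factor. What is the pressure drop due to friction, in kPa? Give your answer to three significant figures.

Δp ≈ 86.9 kPa

V = 4Q/(πD²) = 4·0.103/(π·0.237²) = 2.335 m/s
Re = VD/ν = 2.335·0.237/2.40×10^-6 = 2.31×10^5 → turbulent
ε/D = 0.042/237 = 1.77×10^-4
Swamee-Jain: f = 0.01665
h_f = f(L/D)V²/(2g) = 0.01665·(555/0.237)·2.335²/(2·9.81) = 10.84 m
Δp = ρg·h_f = 818.0·9.81·10.84 = 86.95 kPa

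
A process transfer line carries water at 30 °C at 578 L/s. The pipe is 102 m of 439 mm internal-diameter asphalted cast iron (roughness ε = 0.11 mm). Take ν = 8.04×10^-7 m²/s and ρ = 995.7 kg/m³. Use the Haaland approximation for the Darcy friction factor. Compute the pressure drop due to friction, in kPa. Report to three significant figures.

V = 4Q/(πD²) = 4·0.578/(π·0.439²) = 3.819 m/s
Re = VD/ν = 3.819·0.439/8.04×10^-7 = 2.09×10^6 → turbulent
ε/D = 0.11/439 = 2.51×10^-4
Haaland: f = 0.01477
h_f = f(L/D)V²/(2g) = 0.01477·(102/0.439)·3.819²/(2·9.81) = 2.551 m
Δp = ρg·h_f = 995.7·9.81·2.551 = 24.92 kPa

Δp ≈ 24.9 kPa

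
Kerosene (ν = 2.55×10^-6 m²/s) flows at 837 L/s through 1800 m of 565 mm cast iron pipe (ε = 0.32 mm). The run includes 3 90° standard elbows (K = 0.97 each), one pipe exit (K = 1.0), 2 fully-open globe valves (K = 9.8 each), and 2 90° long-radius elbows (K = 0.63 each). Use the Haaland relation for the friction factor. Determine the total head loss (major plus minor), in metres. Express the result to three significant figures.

H_L ≈ 46.2 m

V = 4Q/(πD²) = 3.338 m/s; V²/2g = 0.5680 m
Re = 7.40×10^5, ε/D = 5.66×10^-4 → f = 0.01775 (Haaland)
Major: h_f = f(L/D)·V²/2g = 0.01775·3186·0.5680 = 32.12 m
Minor: ΣK = 24.8; h_m = ΣK·V²/2g = 14.07 m
Total H_L = 32.12 + 14.07 = 46.19 m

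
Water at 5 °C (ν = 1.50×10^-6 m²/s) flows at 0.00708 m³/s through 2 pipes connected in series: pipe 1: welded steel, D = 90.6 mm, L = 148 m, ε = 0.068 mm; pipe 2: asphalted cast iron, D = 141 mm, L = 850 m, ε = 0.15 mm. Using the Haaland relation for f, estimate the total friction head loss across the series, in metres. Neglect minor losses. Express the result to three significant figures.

Pipe 1: V = 1.098 m/s, Re = 6.63×10^4, ε/D = 7.51×10^-4, f = 0.02211, h_1 = f(L/D)V²/2g = 2.220 m
Pipe 2: V = 0.4534 m/s, Re = 4.26×10^4, ε/D = 0.00106, f = 0.02443, h_2 = f(L/D)V²/2g = 1.543 m
Series → Q common, losses add: H = Σh = 3.764 m

H ≈ 3.76 m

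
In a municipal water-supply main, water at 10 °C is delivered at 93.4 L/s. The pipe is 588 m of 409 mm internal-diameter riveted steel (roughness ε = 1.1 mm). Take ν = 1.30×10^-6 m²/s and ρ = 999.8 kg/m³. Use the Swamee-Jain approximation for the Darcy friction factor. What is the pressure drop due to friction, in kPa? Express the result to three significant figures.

Δp ≈ 9.52 kPa

V = 4Q/(πD²) = 4·0.0934/(π·0.409²) = 0.7109 m/s
Re = VD/ν = 0.7109·0.409/1.30×10^-6 = 2.24×10^5 → turbulent
ε/D = 1.1/409 = 0.00269
Swamee-Jain: f = 0.02620
h_f = f(L/D)V²/(2g) = 0.02620·(588/0.409)·0.7109²/(2·9.81) = 0.9703 m
Δp = ρg·h_f = 999.8·9.81·0.9703 = 9.517 kPa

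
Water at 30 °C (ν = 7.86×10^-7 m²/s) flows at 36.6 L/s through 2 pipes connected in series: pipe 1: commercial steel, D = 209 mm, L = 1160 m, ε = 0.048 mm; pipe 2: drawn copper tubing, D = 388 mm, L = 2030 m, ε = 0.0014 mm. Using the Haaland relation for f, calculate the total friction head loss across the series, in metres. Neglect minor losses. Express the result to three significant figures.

H ≈ 5.69 m

Pipe 1: V = 1.067 m/s, Re = 2.84×10^5, ε/D = 2.30×10^-4, f = 0.01639, h_1 = f(L/D)V²/2g = 5.276 m
Pipe 2: V = 0.3095 m/s, Re = 1.53×10^5, ε/D = 3.61×10^-6, f = 0.01636, h_2 = f(L/D)V²/2g = 0.4181 m
Series → Q common, losses add: H = Σh = 5.694 m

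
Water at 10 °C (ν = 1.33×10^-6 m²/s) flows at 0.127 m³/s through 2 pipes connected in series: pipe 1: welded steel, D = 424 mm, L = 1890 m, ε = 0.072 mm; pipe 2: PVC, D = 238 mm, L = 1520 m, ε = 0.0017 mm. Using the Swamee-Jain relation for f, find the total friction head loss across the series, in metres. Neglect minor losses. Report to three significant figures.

H ≈ 37.9 m

Pipe 1: V = 0.8995 m/s, Re = 2.87×10^5, ε/D = 1.70×10^-4, f = 0.01615, h_1 = f(L/D)V²/2g = 2.968 m
Pipe 2: V = 2.855 m/s, Re = 5.11×10^5, ε/D = 7.14×10^-6, f = 0.01316, h_2 = f(L/D)V²/2g = 34.90 m
Series → Q common, losses add: H = Σh = 37.87 m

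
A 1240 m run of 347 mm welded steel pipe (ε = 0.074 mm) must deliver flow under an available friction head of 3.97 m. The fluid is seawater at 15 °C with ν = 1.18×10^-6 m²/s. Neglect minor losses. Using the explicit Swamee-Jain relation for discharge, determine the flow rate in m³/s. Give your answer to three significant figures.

Swamee-Jain (Type II): Q = -0.965·√(gD⁵h_f/L)·ln[ε/(3.7D) + √(3.17ν²L/(gD³h_f))]
√(gD⁵h_f/L) = √(9.81·0.347⁵·3.97/1240) = 0.01257
ε/(3.7D) = 5.76×10^-5; √(3.17ν²L/(gD³h_f)) = 5.80×10^-5
Q = -0.965·0.01257·ln(1.156×10^-4) = 0.1100 m³/s
Check: V = 1.16 m/s, Re = 3.42×10^5, f = 0.01619, h_f = 3.99 m ≈ 3.97 m ✓

Q ≈ 0.110 m³/s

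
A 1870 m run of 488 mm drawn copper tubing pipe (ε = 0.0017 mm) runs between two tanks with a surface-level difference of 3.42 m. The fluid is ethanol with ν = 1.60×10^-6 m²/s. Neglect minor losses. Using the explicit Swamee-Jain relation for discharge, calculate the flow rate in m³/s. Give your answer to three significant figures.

Q ≈ 0.208 m³/s

Swamee-Jain (Type II): Q = -0.965·√(gD⁵h_f/L)·ln[ε/(3.7D) + √(3.17ν²L/(gD³h_f))]
√(gD⁵h_f/L) = √(9.81·0.488⁵·3.42/1870) = 0.02228
ε/(3.7D) = 9.42×10^-7; √(3.17ν²L/(gD³h_f)) = 6.24×10^-5
Q = -0.965·0.02228·ln(6.333×10^-5) = 0.2079 m³/s
Check: V = 1.11 m/s, Re = 3.39×10^5, f = 0.01409, h_f = 3.40 m ≈ 3.42 m ✓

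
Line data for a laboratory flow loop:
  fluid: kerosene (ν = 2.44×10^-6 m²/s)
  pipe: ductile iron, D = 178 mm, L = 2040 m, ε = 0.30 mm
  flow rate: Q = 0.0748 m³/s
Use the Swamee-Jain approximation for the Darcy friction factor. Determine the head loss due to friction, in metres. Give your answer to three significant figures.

h_f ≈ 124 m

V = 4Q/(πD²) = 4·0.0748/(π·0.178²) = 3.006 m/s
Re = VD/ν = 3.006·0.178/2.44×10^-6 = 2.19×10^5 → turbulent
ε/D = 0.30/178 = 0.00169
Swamee-Jain: f = 0.02347
h_f = f(L/D)V²/(2g) = 0.02347·(2040/0.178)·3.006²/(2·9.81) = 123.9 m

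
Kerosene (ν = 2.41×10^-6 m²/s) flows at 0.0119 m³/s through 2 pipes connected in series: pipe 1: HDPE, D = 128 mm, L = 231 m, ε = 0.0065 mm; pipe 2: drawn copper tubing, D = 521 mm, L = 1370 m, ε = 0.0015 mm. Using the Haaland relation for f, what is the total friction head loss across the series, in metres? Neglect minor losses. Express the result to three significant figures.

H ≈ 1.66 m

Pipe 1: V = 0.9248 m/s, Re = 4.91×10^4, ε/D = 5.08×10^-5, f = 0.02093, h_1 = f(L/D)V²/2g = 1.646 m
Pipe 2: V = 0.05582 m/s, Re = 1.21×10^4, ε/D = 2.88×10^-6, f = 0.02935, h_2 = f(L/D)V²/2g = 0.01226 m
Series → Q common, losses add: H = Σh = 1.659 m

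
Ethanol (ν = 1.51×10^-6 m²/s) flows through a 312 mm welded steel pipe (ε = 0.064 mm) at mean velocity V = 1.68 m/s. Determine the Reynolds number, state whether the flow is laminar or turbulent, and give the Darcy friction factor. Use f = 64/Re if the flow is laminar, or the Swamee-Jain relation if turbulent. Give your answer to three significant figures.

Re = VD/ν = 1.680·0.312/1.51×10^-6 = 3.47×10^5
Re > 4000 → turbulent; ε/D = 2.05×10^-4
Swamee-Jain: f = 0.01610

Re ≈ 3.47×10^5; turbulent; f ≈ 0.0161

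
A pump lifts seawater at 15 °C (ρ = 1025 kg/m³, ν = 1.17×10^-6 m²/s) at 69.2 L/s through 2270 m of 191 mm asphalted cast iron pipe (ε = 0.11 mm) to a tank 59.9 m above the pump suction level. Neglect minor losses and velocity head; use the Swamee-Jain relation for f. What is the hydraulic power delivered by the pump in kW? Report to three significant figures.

P_hyd ≈ 87.0 kW

V = 4Q/(πD²) = 2.415 m/s; Re = 3.94×10^5; ε/D = 5.76×10^-4; f = 0.01845
h_f = f(L/D)V²/2g = 65.19 m
Total head H = z + h_f = 59.9 + 65.19 = 125.1 m
P_hyd = ρgQH = 1025·9.81·0.0692·125.1 = 87.04 kW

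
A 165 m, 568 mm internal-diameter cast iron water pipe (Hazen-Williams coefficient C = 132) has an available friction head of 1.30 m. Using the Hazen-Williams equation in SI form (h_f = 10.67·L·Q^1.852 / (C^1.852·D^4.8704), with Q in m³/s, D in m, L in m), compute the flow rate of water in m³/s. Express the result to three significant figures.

Q ≈ 0.608 m³/s

Rearranging: Q = [h_f·C^1.852·D^4.8704 / (10.67·L)]^(1/1.852)
Q = [1.30·132^1.852·0.568^4.8704 / (10.67·165)]^0.540 = 0.6075 m³/s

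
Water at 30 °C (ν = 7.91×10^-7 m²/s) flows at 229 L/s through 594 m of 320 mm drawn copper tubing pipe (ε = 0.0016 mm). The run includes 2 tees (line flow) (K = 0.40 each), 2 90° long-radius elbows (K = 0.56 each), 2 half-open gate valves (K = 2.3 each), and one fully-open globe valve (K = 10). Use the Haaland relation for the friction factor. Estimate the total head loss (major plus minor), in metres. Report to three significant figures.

V = 4Q/(πD²) = 2.847 m/s; V²/2g = 0.4132 m
Re = 1.15×10^6, ε/D = 5.00×10^-6 → f = 0.01141 (Haaland)
Major: h_f = f(L/D)·V²/2g = 0.01141·1856·0.4132 = 8.752 m
Minor: ΣK = 16.5; h_m = ΣK·V²/2g = 6.827 m
Total H_L = 8.752 + 6.827 = 15.58 m

H_L ≈ 15.6 m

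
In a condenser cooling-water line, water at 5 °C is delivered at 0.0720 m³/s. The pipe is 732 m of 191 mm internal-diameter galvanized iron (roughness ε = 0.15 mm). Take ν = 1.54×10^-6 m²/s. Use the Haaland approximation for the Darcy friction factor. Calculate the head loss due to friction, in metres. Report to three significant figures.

h_f ≈ 24.1 m

V = 4Q/(πD²) = 4·0.0720/(π·0.191²) = 2.513 m/s
Re = VD/ν = 2.513·0.191/1.54×10^-6 = 3.12×10^5 → turbulent
ε/D = 0.15/191 = 7.85×10^-4
Haaland: f = 0.01953
h_f = f(L/D)V²/(2g) = 0.01953·(732/0.191)·2.513²/(2·9.81) = 24.09 m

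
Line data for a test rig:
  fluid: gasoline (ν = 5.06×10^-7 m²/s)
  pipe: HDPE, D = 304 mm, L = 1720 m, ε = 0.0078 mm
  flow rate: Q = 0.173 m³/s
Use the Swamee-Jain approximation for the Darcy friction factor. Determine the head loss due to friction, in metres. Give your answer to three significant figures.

h_f ≈ 19.1 m

V = 4Q/(πD²) = 4·0.173/(π·0.304²) = 2.383 m/s
Re = VD/ν = 2.383·0.304/5.06×10^-7 = 1.43×10^6 → turbulent
ε/D = 0.0078/304 = 2.57×10^-5
Swamee-Jain: f = 0.01167
h_f = f(L/D)V²/(2g) = 0.01167·(1720/0.304)·2.383²/(2·9.81) = 19.11 m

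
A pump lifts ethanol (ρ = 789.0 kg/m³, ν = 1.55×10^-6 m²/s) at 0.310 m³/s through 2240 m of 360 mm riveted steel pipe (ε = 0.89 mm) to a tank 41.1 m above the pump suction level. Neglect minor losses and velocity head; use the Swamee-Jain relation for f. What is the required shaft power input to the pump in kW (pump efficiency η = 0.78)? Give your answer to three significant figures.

V = 4Q/(πD²) = 3.046 m/s; Re = 7.07×10^5; ε/D = 0.00247; f = 0.02511
h_f = f(L/D)V²/2g = 73.87 m
Total head H = z + h_f = 41.1 + 73.87 = 115.0 m
P_hyd = ρgQH = 789.0·9.81·0.310·115.0 = 275.9 kW
P_shaft = P_hyd/η = 275.9/0.78 = 353.7 kW

P_shaft ≈ 354 kW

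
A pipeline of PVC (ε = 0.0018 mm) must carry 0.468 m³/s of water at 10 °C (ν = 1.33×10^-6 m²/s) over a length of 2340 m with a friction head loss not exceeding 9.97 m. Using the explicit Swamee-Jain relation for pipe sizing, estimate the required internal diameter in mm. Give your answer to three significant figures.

D ≈ 559 mm

Swamee-Jain (Type III): D = 0.66·[ε^1.25·(LQ²/(gh_f))^4.75 + ν·Q^9.4·(L/(gh_f))^5.2]^0.04
LQ²/(gh_f) = 5.240; L/(gh_f) = 23.92
Term 1 = ε^1.25·(…)^4.75 = 1.72×10^-4; Term 2 = ν·Q^9.4·(…)^5.2 = 0.0156
D = 0.66·(1.72×10^-4 + 0.0156)^0.04 = 0.5591 m = 559 mm
Check: V = 1.91 m/s, Re = 8.01×10^5, f = 0.01212, h_f = 9.40 m ≈ 9.97 m ✓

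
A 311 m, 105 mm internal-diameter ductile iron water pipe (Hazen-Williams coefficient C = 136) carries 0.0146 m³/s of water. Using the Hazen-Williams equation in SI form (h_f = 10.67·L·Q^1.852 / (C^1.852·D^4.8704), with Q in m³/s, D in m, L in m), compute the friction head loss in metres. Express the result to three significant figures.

h_f = 10.67·311·0.0146^1.852 / (136^1.852·0.105^4.8704) = 8.654 m

h_f ≈ 8.65 m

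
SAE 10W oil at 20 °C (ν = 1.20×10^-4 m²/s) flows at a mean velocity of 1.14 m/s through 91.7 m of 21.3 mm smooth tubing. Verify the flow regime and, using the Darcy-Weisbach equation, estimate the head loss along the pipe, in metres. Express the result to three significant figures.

h_f ≈ 90.2 m

Re = VD/ν = 1.14·0.02130/1.20×10^-4 = 202 → laminar (Re < 2300)
f = 64/Re = 0.3163
h_f = f(L/D)V²/(2g) = 0.3163·(91.7/0.02130)·1.14²/(2·9.81) = 90.19 m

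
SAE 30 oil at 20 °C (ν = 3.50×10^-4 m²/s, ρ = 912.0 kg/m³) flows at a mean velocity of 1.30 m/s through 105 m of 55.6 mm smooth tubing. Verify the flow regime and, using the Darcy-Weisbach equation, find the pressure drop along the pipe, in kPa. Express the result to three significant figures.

Δp ≈ 451 kPa

Re = VD/ν = 1.30·0.05560/3.50×10^-4 = 207 → laminar (Re < 2300)
f = 64/Re = 0.3099
h_f = f(L/D)V²/(2g) = 0.3099·(105/0.05560)·1.30²/(2·9.81) = 50.41 m
Δp = ρg·h_f = 912.0·9.81·50.41 = 451.0 kPa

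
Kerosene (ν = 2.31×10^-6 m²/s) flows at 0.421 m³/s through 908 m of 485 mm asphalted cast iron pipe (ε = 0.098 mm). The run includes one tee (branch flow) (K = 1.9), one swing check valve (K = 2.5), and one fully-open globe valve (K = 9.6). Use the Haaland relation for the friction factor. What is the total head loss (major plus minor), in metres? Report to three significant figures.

V = 4Q/(πD²) = 2.279 m/s; V²/2g = 0.2647 m
Re = 4.78×10^5, ε/D = 2.02×10^-4 → f = 0.01537 (Haaland)
Major: h_f = f(L/D)·V²/2g = 0.01537·1872·0.2647 = 7.614 m
Minor: ΣK = 14.0; h_m = ΣK·V²/2g = 3.705 m
Total H_L = 7.614 + 3.705 = 11.32 m

H_L ≈ 11.3 m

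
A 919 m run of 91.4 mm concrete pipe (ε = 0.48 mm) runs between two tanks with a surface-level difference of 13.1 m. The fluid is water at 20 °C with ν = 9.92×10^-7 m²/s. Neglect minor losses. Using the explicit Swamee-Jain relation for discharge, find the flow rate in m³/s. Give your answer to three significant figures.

Q ≈ 0.00587 m³/s

Swamee-Jain (Type II): Q = -0.965·√(gD⁵h_f/L)·ln[ε/(3.7D) + √(3.17ν²L/(gD³h_f))]
√(gD⁵h_f/L) = √(9.81·0.0914⁵·13.1/919) = 9.444×10^-4
ε/(3.7D) = 0.00142; √(3.17ν²L/(gD³h_f)) = 1.71×10^-4
Q = -0.965·9.444×10^-4·ln(0.001590) = 0.005873 m³/s
Check: V = 0.895 m/s, Re = 8.25×10^4, f = 0.03220, h_f = 13.2 m ≈ 13.1 m ✓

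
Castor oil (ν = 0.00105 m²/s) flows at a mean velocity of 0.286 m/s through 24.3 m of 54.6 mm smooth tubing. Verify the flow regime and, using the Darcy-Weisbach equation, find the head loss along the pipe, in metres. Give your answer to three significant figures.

h_f ≈ 7.98 m

Re = VD/ν = 0.286·0.05460/0.00105 = 14.9 → laminar (Re < 2300)
f = 64/Re = 4.303
h_f = f(L/D)V²/(2g) = 4.303·(24.3/0.05460)·0.286²/(2·9.81) = 7.985 m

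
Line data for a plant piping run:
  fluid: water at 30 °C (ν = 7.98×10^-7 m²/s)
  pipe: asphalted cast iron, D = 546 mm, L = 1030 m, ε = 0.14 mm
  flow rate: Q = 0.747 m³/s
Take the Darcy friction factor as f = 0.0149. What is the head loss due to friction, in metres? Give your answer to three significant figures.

h_f ≈ 14.6 m

V = 4Q/(πD²) = 4·0.747/(π·0.546²) = 3.190 m/s
h_f = f(L/D)V²/(2g) = 0.01490·(1030/0.546)·3.190²/(2·9.81) = 14.58 m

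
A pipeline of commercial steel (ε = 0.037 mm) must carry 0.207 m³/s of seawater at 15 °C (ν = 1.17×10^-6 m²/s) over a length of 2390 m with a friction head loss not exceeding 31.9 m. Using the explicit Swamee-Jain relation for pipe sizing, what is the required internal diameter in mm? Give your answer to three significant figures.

D ≈ 331 mm

Swamee-Jain (Type III): D = 0.66·[ε^1.25·(LQ²/(gh_f))^4.75 + ν·Q^9.4·(L/(gh_f))^5.2]^0.04
LQ²/(gh_f) = 0.3272; L/(gh_f) = 7.637
Term 1 = ε^1.25·(…)^4.75 = 1.43×10^-8; Term 2 = ν·Q^9.4·(…)^5.2 = 1.70×10^-8
D = 0.66·(1.43×10^-8 + 1.70×10^-8)^0.04 = 0.3306 m = 331 mm
Check: V = 2.41 m/s, Re = 6.81×10^5, f = 0.01415, h_f = 30.3 m ≈ 31.9 m ✓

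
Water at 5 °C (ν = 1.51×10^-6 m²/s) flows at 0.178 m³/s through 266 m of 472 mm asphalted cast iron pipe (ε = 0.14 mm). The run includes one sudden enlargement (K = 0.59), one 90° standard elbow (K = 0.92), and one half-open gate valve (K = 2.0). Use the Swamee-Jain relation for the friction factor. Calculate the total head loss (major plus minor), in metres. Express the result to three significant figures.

V = 4Q/(πD²) = 1.017 m/s; V²/2g = 0.05275 m
Re = 3.18×10^5, ε/D = 2.97×10^-4 → f = 0.01695 (Swamee-Jain)
Major: h_f = f(L/D)·V²/2g = 0.01695·563.6·0.05275 = 0.5037 m
Minor: ΣK = 3.51; h_m = ΣK·V²/2g = 0.1851 m
Total H_L = 0.5037 + 0.1851 = 0.6889 m

H_L ≈ 0.689 m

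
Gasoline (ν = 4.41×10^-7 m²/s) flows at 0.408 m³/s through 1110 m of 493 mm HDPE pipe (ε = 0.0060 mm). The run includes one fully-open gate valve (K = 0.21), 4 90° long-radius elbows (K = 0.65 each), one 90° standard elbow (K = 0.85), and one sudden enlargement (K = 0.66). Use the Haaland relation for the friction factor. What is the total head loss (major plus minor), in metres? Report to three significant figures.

H_L ≈ 6.49 m

V = 4Q/(πD²) = 2.137 m/s; V²/2g = 0.2328 m
Re = 2.39×10^6, ε/D = 1.22×10^-5 → f = 0.01046 (Haaland)
Major: h_f = f(L/D)·V²/2g = 0.01046·2252·0.2328 = 5.486 m
Minor: ΣK = 4.32; h_m = ΣK·V²/2g = 1.006 m
Total H_L = 5.486 + 1.006 = 6.492 m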